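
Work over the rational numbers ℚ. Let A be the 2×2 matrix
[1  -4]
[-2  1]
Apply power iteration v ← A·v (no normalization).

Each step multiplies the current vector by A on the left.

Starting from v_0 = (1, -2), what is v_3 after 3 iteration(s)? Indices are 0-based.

v_3 = (113, -72)

v_0 = (1, -2).
v_1 = A·v_0 = (9, -4).
v_2 = A·v_1 = (25, -22).
v_3 = A·v_2 = (113, -72).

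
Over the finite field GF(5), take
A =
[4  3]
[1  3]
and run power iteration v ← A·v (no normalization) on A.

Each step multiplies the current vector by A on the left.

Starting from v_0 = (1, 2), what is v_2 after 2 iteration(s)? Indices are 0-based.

v_0 = (1, 2).
v_1 = A·v_0 = (0, 2).
v_2 = A·v_1 = (1, 1).

v_2 = (1, 1)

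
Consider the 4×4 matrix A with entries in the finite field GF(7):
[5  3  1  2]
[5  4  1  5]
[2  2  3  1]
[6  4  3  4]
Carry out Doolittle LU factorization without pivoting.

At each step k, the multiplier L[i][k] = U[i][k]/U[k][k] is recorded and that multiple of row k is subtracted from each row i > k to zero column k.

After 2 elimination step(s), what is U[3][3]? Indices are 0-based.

U[3][3] = 6

k=0: U[0][0]=5
  eliminate (1,0): mult=1, new row 1: (0, 1, 0, 3); set L[1][0]=1
  eliminate (2,0): mult=6, new row 2: (0, 5, 4, 3); set L[2][0]=6
  eliminate (3,0): mult=4, new row 3: (0, 6, 6, 3); set L[3][0]=4
k=1: U[1][1]=1
  eliminate (2,1): mult=5, new row 2: (0, 0, 4, 2); set L[2][1]=5
  eliminate (3,1): mult=6, new row 3: (0, 0, 6, 6); set L[3][1]=6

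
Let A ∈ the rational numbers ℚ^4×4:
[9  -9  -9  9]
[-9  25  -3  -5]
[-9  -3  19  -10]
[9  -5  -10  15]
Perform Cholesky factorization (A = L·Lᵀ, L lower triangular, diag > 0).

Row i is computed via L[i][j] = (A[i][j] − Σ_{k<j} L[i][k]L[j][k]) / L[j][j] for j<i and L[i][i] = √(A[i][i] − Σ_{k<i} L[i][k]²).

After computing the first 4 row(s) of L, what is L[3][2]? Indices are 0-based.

L[3][2] = 2

Step 1: L[0][0] = √(9) = 3.
  L[1][0] = (-9) / L[0][0] = -3.
Step 2: L[1][1] = √(16) = 4.
  L[2][0] = (-9) / L[0][0] = -3.
  L[2][1] = (-12) / L[1][1] = -3.
Step 3: L[2][2] = √(1) = 1.
  L[3][0] = (9) / L[0][0] = 3.
  L[3][1] = (4) / L[1][1] = 1.
  L[3][2] = (2) / L[2][2] = 2.
Step 4: L[3][3] = √(1) = 1.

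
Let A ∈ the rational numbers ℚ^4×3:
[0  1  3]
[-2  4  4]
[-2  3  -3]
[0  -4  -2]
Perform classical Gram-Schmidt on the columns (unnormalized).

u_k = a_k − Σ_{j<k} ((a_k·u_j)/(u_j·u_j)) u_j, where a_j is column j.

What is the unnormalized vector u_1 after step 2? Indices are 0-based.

u_1 = (1, 1/2, -1/2, -4)

Step 1: u_0 = a_0 = (0, -2, -2, 0).
Step 2: u_1 = a_1 − (-7/4)·u_0 = (1, 1/2, -1/2, -4).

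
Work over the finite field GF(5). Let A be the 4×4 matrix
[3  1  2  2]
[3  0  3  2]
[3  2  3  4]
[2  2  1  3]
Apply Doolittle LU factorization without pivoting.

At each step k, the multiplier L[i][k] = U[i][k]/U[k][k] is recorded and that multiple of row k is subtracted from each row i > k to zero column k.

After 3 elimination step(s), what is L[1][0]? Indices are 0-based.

L[1][0] = 1

[col 0] pivot 3
  R1 -= 1*R0 → (0, 4, 1, 0)  (L[1][0] := 1)
  R2 -= 1*R0 → (0, 1, 1, 2)  (L[2][0] := 1)
  R3 -= 4*R0 → (0, 3, 3, 0)  (L[3][0] := 4)
[col 1] pivot 4
  R2 -= 4*R1 → (0, 0, 2, 2)  (L[2][1] := 4)
  R3 -= 2*R1 → (0, 0, 1, 0)  (L[3][1] := 2)
[col 2] pivot 2
  R3 -= 3*R2 → (0, 0, 0, 4)  (L[3][2] := 3)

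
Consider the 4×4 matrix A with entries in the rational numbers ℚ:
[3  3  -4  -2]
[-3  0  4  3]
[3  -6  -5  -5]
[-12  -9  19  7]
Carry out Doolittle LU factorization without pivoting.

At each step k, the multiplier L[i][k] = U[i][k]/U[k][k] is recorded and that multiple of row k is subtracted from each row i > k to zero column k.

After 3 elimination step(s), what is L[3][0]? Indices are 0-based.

Step 1: pivot at (0,0) is 3.
  row1 ← row1 − (-1)·row0  ⇒  L[1][0]=-1, U row1=(0, 3, 0, 1)
  row2 ← row2 − (1)·row0  ⇒  L[2][0]=1, U row2=(0, -9, -1, -3)
  row3 ← row3 − (-4)·row0  ⇒  L[3][0]=-4, U row3=(0, 3, 3, -1)
Step 2: pivot at (1,1) is 3.
  row2 ← row2 − (-3)·row1  ⇒  L[2][1]=-3, U row2=(0, 0, -1, 0)
  row3 ← row3 − (1)·row1  ⇒  L[3][1]=1, U row3=(0, 0, 3, -2)
Step 3: pivot at (2,2) is -1.
  row3 ← row3 − (-3)·row2  ⇒  L[3][2]=-3, U row3=(0, 0, 0, -2)

L[3][0] = -4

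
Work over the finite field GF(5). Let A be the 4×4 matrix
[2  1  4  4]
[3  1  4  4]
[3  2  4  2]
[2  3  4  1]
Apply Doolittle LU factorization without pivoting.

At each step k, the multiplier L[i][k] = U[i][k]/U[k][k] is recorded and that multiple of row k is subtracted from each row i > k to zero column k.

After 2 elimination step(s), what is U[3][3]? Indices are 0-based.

U[3][3] = 4

Step 1: pivot at (0,0) is 2.
  row1 ← row1 − (4)·row0  ⇒  L[1][0]=4, U row1=(0, 2, 3, 3)
  row2 ← row2 − (4)·row0  ⇒  L[2][0]=4, U row2=(0, 3, 3, 1)
  row3 ← row3 − (1)·row0  ⇒  L[3][0]=1, U row3=(0, 2, 0, 2)
Step 2: pivot at (1,1) is 2.
  row2 ← row2 − (4)·row1  ⇒  L[2][1]=4, U row2=(0, 0, 1, 4)
  row3 ← row3 − (1)·row1  ⇒  L[3][1]=1, U row3=(0, 0, 2, 4)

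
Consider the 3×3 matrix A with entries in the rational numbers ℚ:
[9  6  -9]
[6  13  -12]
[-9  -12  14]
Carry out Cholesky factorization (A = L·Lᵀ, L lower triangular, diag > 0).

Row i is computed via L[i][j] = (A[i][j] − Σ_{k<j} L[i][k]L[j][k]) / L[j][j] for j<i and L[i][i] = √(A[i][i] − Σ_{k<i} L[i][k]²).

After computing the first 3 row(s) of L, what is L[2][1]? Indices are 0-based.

Step 1: L[0][0] = √(9) = 3.
  L[1][0] = (6) / L[0][0] = 2.
Step 2: L[1][1] = √(9) = 3.
  L[2][0] = (-9) / L[0][0] = -3.
  L[2][1] = (-6) / L[1][1] = -2.
Step 3: L[2][2] = √(1) = 1.

L[2][1] = -2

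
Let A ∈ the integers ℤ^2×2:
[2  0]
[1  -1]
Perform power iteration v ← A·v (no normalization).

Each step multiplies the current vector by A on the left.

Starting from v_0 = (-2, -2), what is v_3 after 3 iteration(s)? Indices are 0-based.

v_3 = (-16, -4)

v_0 = (-2, -2).
v_1 = A·v_0 = (-4, 0).
v_2 = A·v_1 = (-8, -4).
v_3 = A·v_2 = (-16, -4).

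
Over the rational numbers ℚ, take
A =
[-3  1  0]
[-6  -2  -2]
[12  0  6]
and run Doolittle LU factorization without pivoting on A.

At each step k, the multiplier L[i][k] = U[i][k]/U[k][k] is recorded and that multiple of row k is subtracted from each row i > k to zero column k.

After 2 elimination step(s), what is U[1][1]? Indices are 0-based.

Step 1: pivot at (0,0) is -3.
  row1 ← row1 − (2)·row0  ⇒  L[1][0]=2, U row1=(0, -4, -2)
  row2 ← row2 − (-4)·row0  ⇒  L[2][0]=-4, U row2=(0, 4, 6)
Step 2: pivot at (1,1) is -4.
  row2 ← row2 − (-1)·row1  ⇒  L[2][1]=-1, U row2=(0, 0, 4)

U[1][1] = -4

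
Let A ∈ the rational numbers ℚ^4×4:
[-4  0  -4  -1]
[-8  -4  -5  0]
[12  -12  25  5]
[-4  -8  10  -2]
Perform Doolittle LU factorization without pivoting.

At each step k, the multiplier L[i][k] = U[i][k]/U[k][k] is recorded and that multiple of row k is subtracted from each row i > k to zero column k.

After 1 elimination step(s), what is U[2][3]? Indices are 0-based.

[col 0] pivot -4
  R1 -= 2*R0 → (0, -4, 3, 2)  (L[1][0] := 2)
  R2 -= -3*R0 → (0, -12, 13, 2)  (L[2][0] := -3)
  R3 -= 1*R0 → (0, -8, 14, -1)  (L[3][0] := 1)

U[2][3] = 2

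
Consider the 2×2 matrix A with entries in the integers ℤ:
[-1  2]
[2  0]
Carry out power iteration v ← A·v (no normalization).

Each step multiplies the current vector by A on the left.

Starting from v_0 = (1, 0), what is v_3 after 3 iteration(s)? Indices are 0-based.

v_3 = (-9, 10)

v_0 = (1, 0).
v_1 = A·v_0 = (-1, 2).
v_2 = A·v_1 = (5, -2).
v_3 = A·v_2 = (-9, 10).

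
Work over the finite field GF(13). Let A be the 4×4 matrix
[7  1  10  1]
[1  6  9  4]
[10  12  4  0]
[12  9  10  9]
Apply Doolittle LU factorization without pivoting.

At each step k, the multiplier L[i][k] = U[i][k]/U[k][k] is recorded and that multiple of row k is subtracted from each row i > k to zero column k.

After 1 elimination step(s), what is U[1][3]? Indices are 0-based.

U[1][3] = 2

Step 1: pivot at (0,0) is 7.
  row1 ← row1 − (2)·row0  ⇒  L[1][0]=2, U row1=(0, 4, 2, 2)
  row2 ← row2 − (7)·row0  ⇒  L[2][0]=7, U row2=(0, 5, 12, 6)
  row3 ← row3 − (11)·row0  ⇒  L[3][0]=11, U row3=(0, 11, 4, 11)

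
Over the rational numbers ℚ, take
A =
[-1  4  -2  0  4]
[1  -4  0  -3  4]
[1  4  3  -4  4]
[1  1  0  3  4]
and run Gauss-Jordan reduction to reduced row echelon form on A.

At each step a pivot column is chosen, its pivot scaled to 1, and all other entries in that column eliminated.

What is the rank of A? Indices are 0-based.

[1] R0 /= -1  ⇒  (1, -4, 2, 0, -4)
     R1 -= 1·R0  ⇒  (0, 0, -2, -3, 8)
     R2 -= 1·R0  ⇒  (0, 8, 1, -4, 8)
     R3 -= 1·R0  ⇒  (0, 5, -2, 3, 8)
[2] R1 <-> R2
[2] R1 /= 8  ⇒  (0, 1, 1/8, -1/2, 1)
     R0 -= -4·R1  ⇒  (1, 0, 5/2, -2, 0)
     R3 -= 5·R1  ⇒  (0, 0, -21/8, 11/2, 3)
[3] R2 /= -2  ⇒  (0, 0, 1, 3/2, -4)
     R0 -= 5/2·R2  ⇒  (1, 0, 0, -23/4, 10)
     R1 -= 1/8·R2  ⇒  (0, 1, 0, -11/16, 3/2)
     R3 -= -21/8·R2  ⇒  (0, 0, 0, 151/16, -15/2)
[4] R3 /= 151/16  ⇒  (0, 0, 0, 1, -120/151)
     R0 -= -23/4·R3  ⇒  (1, 0, 0, 0, 820/151)
     R1 -= -11/16·R3  ⇒  (0, 1, 0, 0, 144/151)
     R2 -= 3/2·R3  ⇒  (0, 0, 1, 0, -424/151)

rank = 4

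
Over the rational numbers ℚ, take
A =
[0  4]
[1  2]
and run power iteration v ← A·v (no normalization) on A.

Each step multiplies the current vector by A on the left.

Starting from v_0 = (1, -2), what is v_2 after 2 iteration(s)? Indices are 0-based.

v_2 = (-12, -14)

v_0 = (1, -2).
v_1 = A·v_0 = (-8, -3).
v_2 = A·v_1 = (-12, -14).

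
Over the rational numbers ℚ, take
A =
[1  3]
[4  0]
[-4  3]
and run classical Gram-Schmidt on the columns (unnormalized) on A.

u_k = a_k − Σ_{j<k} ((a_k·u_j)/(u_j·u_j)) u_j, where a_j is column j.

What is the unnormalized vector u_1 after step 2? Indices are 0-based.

u_1 = (36/11, 12/11, 21/11)

Step 1: u_0 = a_0 = (1, 4, -4).
Step 2: u_1 = a_1 − (-3/11)·u_0 = (36/11, 12/11, 21/11).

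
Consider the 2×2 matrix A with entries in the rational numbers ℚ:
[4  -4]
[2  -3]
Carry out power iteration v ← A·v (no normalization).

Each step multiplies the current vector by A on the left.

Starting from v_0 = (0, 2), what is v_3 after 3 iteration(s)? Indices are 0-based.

v_0 = (0, 2).
v_1 = A·v_0 = (-8, -6).
v_2 = A·v_1 = (-8, 2).
v_3 = A·v_2 = (-40, -22).

v_3 = (-40, -22)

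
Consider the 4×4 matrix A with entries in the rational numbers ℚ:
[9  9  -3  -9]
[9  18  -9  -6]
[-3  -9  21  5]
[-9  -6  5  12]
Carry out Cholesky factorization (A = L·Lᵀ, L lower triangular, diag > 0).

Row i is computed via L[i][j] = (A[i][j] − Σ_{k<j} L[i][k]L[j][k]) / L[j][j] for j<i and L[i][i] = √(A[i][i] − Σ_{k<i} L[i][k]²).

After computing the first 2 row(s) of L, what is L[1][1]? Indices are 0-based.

L[1][1] = 3

Step 1: L[0][0] = √(9) = 3.
  L[1][0] = (9) / L[0][0] = 3.
Step 2: L[1][1] = √(9) = 3.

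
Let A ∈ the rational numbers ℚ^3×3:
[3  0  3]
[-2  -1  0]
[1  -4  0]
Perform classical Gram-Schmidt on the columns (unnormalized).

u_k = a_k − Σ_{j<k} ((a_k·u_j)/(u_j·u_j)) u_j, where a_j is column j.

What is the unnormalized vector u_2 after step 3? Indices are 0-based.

Step 1: u_0 = a_0 = (3, -2, 1).
Step 2: u_1 = a_1 − (-1/7)·u_0 = (3/7, -9/7, -27/7).
Step 3: u_2 = a_2 − (9/14)·u_0 − (1/13)·u_1 = (27/26, 18/13, -9/26).

u_2 = (27/26, 18/13, -9/26)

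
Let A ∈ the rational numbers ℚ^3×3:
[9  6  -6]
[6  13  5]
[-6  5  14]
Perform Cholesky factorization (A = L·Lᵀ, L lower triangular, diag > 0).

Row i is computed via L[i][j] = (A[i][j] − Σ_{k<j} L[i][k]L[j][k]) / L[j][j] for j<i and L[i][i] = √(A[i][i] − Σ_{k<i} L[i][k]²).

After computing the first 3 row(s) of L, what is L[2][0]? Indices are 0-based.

L[2][0] = -2

Step 1: L[0][0] = √(9) = 3.
  L[1][0] = (6) / L[0][0] = 2.
Step 2: L[1][1] = √(9) = 3.
  L[2][0] = (-6) / L[0][0] = -2.
  L[2][1] = (9) / L[1][1] = 3.
Step 3: L[2][2] = √(1) = 1.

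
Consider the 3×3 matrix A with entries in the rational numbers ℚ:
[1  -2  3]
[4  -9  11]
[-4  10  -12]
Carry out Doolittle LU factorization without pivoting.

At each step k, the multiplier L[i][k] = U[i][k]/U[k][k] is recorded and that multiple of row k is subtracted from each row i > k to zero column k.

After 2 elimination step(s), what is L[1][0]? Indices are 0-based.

L[1][0] = 4

[col 0] pivot 1
  R1 -= 4*R0 → (0, -1, -1)  (L[1][0] := 4)
  R2 -= -4*R0 → (0, 2, 0)  (L[2][0] := -4)
[col 1] pivot -1
  R2 -= -2*R1 → (0, 0, -2)  (L[2][1] := -2)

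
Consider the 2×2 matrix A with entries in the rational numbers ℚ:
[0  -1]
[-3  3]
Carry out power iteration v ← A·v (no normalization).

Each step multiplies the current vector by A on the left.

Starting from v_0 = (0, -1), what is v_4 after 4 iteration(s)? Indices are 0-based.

v_0 = (0, -1).
v_1 = A·v_0 = (1, -3).
v_2 = A·v_1 = (3, -12).
v_3 = A·v_2 = (12, -45).
v_4 = A·v_3 = (45, -171).

v_4 = (45, -171)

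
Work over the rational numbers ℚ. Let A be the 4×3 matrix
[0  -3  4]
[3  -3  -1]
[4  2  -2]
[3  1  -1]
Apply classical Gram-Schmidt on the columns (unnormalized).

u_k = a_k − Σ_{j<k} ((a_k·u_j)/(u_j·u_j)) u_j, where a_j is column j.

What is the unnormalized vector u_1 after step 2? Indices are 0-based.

Step 1: u_0 = a_0 = (0, 3, 4, 3).
Step 2: u_1 = a_1 − (1/17)·u_0 = (-3, -54/17, 30/17, 14/17).

u_1 = (-3, -54/17, 30/17, 14/17)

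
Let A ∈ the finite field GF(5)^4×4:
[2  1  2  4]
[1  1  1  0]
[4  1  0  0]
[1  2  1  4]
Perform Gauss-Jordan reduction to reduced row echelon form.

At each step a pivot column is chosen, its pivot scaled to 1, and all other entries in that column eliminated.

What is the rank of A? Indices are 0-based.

[1] R0 /= 2  ⇒  (1, 3, 1, 2)
     R1 -= 1·R0  ⇒  (0, 3, 0, 3)
     R2 -= 4·R0  ⇒  (0, 4, 1, 2)
     R3 -= 1·R0  ⇒  (0, 4, 0, 2)
[2] R1 /= 3  ⇒  (0, 1, 0, 1)
     R0 -= 3·R1  ⇒  (1, 0, 1, 4)
     R2 -= 4·R1  ⇒  (0, 0, 1, 3)
     R3 -= 4·R1  ⇒  (0, 0, 0, 3)
[3] R2 /= 1  ⇒  (0, 0, 1, 3)
     R0 -= 1·R2  ⇒  (1, 0, 0, 1)
[4] R3 /= 3  ⇒  (0, 0, 0, 1)
     R0 -= 1·R3  ⇒  (1, 0, 0, 0)
     R1 -= 1·R3  ⇒  (0, 1, 0, 0)
     R2 -= 3·R3  ⇒  (0, 0, 1, 0)

rank = 4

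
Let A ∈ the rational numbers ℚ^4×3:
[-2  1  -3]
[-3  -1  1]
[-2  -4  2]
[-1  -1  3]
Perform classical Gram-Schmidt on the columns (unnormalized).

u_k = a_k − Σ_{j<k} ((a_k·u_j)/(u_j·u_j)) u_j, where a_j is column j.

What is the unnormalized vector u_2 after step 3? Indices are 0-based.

u_2 = (-174/121, 117/121, -144/121, 285/121)

Step 1: u_0 = a_0 = (-2, -3, -2, -1).
Step 2: u_1 = a_1 − (5/9)·u_0 = (19/9, 2/3, -26/9, -4/9).
Step 3: u_2 = a_2 − (-2/9)·u_0 − (-115/121)·u_1 = (-174/121, 117/121, -144/121, 285/121).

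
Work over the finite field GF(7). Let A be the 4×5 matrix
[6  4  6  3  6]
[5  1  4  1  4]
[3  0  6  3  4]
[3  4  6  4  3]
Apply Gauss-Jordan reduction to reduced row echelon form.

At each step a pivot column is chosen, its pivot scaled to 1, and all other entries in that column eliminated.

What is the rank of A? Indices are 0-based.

[1] R0 /= 6  ⇒  (1, 3, 1, 4, 1)
     R1 -= 5·R0  ⇒  (0, 0, 6, 2, 6)
     R2 -= 3·R0  ⇒  (0, 5, 3, 5, 1)
     R3 -= 3·R0  ⇒  (0, 2, 3, 6, 0)
[2] R1 <-> R2
[2] R1 /= 5  ⇒  (0, 1, 2, 1, 3)
     R0 -= 3·R1  ⇒  (1, 0, 2, 1, 6)
     R3 -= 2·R1  ⇒  (0, 0, 6, 4, 1)
[3] R2 /= 6  ⇒  (0, 0, 1, 5, 1)
     R0 -= 2·R2  ⇒  (1, 0, 0, 5, 4)
     R1 -= 2·R2  ⇒  (0, 1, 0, 5, 1)
     R3 -= 6·R2  ⇒  (0, 0, 0, 2, 2)
[4] R3 /= 2  ⇒  (0, 0, 0, 1, 1)
     R0 -= 5·R3  ⇒  (1, 0, 0, 0, 6)
     R1 -= 5·R3  ⇒  (0, 1, 0, 0, 3)
     R2 -= 5·R3  ⇒  (0, 0, 1, 0, 3)

rank = 4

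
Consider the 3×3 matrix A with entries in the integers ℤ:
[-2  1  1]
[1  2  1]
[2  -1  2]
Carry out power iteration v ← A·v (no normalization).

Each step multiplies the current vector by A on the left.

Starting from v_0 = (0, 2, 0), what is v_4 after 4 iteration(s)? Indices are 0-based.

v_4 = (-26, 8, -34)

v_0 = (0, 2, 0).
v_1 = A·v_0 = (2, 4, -2).
v_2 = A·v_1 = (-2, 8, -4).
v_3 = A·v_2 = (8, 10, -20).
v_4 = A·v_3 = (-26, 8, -34).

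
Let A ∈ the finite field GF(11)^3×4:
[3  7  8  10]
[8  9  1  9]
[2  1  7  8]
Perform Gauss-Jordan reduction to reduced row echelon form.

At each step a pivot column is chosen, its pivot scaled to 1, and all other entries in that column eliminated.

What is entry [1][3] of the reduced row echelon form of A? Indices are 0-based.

M[1][3] = 5

step 1: normalize row 0 (÷3) = (1, 6, 10, 7)
  row 1: subtract 8×row0 = (0, 5, 9, 8)
  row 2: subtract 2×row0 = (0, 0, 9, 5)
step 2: normalize row 1 (÷5) = (0, 1, 4, 6)
  row 0: subtract 6×row1 = (1, 0, 8, 4)
step 3: normalize row 2 (÷9) = (0, 0, 1, 3)
  row 0: subtract 8×row2 = (1, 0, 0, 2)
  row 1: subtract 4×row2 = (0, 1, 0, 5)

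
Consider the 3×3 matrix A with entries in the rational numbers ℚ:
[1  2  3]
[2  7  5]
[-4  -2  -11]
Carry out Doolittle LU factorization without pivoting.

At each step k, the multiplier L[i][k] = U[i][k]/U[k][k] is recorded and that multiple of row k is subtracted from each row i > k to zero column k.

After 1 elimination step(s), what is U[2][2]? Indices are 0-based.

U[2][2] = 1

Step 1: pivot at (0,0) is 1.
  row1 ← row1 − (2)·row0  ⇒  L[1][0]=2, U row1=(0, 3, -1)
  row2 ← row2 − (-4)·row0  ⇒  L[2][0]=-4, U row2=(0, 6, 1)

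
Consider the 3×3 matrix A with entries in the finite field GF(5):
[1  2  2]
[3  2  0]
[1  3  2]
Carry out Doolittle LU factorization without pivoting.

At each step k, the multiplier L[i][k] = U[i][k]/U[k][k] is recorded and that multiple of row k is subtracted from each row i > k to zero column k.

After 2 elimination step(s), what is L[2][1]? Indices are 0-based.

L[2][1] = 1

k=0: U[0][0]=1
  eliminate (1,0): mult=3, new row 1: (0, 1, 4); set L[1][0]=3
  eliminate (2,0): mult=1, new row 2: (0, 1, 0); set L[2][0]=1
k=1: U[1][1]=1
  eliminate (2,1): mult=1, new row 2: (0, 0, 1); set L[2][1]=1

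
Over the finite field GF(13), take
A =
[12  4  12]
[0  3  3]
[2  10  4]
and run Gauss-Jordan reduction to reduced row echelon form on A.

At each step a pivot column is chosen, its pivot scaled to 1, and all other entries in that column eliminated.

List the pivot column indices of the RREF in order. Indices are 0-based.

pivot(0,0)=12: scale R0 → (1, 9, 1)
  clear (2,0): R2 −= (2)R0 → (0, 5, 2)
pivot(1,1)=3: scale R1 → (0, 1, 1)
  clear (0,1): R0 −= (9)R1 → (1, 0, 5)
  clear (2,1): R2 −= (5)R1 → (0, 0, 10)
pivot(2,2)=10: scale R2 → (0, 0, 1)
  clear (0,2): R0 −= (5)R2 → (1, 0, 0)
  clear (1,2): R1 −= (1)R2 → (0, 1, 0)

pivot columns: 0, 1, 2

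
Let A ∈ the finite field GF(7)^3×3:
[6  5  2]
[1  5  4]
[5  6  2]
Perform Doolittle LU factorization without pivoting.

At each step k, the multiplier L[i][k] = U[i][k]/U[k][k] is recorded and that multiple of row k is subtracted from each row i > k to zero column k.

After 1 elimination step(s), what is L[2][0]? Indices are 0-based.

Step 1: pivot at (0,0) is 6.
  row1 ← row1 − (6)·row0  ⇒  L[1][0]=6, U row1=(0, 3, 6)
  row2 ← row2 − (2)·row0  ⇒  L[2][0]=2, U row2=(0, 3, 5)

L[2][0] = 2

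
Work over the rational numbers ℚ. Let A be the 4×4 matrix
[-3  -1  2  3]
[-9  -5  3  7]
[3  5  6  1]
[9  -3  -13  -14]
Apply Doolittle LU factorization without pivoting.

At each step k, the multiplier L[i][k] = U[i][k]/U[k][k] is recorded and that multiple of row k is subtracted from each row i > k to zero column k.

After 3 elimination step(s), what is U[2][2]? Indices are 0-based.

U[2][2] = 2

k=0: U[0][0]=-3
  eliminate (1,0): mult=3, new row 1: (0, -2, -3, -2); set L[1][0]=3
  eliminate (2,0): mult=-1, new row 2: (0, 4, 8, 4); set L[2][0]=-1
  eliminate (3,0): mult=-3, new row 3: (0, -6, -7, -5); set L[3][0]=-3
k=1: U[1][1]=-2
  eliminate (2,1): mult=-2, new row 2: (0, 0, 2, 0); set L[2][1]=-2
  eliminate (3,1): mult=3, new row 3: (0, 0, 2, 1); set L[3][1]=3
k=2: U[2][2]=2
  eliminate (3,2): mult=1, new row 3: (0, 0, 0, 1); set L[3][2]=1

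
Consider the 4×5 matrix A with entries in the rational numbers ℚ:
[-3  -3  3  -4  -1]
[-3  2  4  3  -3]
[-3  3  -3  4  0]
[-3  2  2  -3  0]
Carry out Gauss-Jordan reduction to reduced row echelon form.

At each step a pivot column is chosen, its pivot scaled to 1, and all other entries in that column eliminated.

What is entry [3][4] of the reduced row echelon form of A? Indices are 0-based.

M[3][4] = -37/106

[1] R0 /= -3  ⇒  (1, 1, -1, 4/3, 1/3)
     R1 -= -3·R0  ⇒  (0, 5, 1, 7, -2)
     R2 -= -3·R0  ⇒  (0, 6, -6, 8, 1)
     R3 -= -3·R0  ⇒  (0, 5, -1, 1, 1)
[2] R1 /= 5  ⇒  (0, 1, 1/5, 7/5, -2/5)
     R0 -= 1·R1  ⇒  (1, 0, -6/5, -1/15, 11/15)
     R2 -= 6·R1  ⇒  (0, 0, -36/5, -2/5, 17/5)
     R3 -= 5·R1  ⇒  (0, 0, -2, -6, 3)
[3] R2 /= -36/5  ⇒  (0, 0, 1, 1/18, -17/36)
     R0 -= -6/5·R2  ⇒  (1, 0, 0, 0, 1/6)
     R1 -= 1/5·R2  ⇒  (0, 1, 0, 25/18, -11/36)
     R3 -= -2·R2  ⇒  (0, 0, 0, -53/9, 37/18)
[4] R3 /= -53/9  ⇒  (0, 0, 0, 1, -37/106)
     R1 -= 25/18·R3  ⇒  (0, 1, 0, 0, 19/106)
     R2 -= 1/18·R3  ⇒  (0, 0, 1, 0, -24/53)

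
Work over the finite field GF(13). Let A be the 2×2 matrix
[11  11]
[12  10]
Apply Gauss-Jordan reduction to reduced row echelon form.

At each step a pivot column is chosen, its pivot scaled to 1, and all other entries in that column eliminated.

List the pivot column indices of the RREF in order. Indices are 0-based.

pivot columns: 0, 1

[1] R0 /= 11  ⇒  (1, 1)
     R1 -= 12·R0  ⇒  (0, 11)
[2] R1 /= 11  ⇒  (0, 1)
     R0 -= 1·R1  ⇒  (1, 0)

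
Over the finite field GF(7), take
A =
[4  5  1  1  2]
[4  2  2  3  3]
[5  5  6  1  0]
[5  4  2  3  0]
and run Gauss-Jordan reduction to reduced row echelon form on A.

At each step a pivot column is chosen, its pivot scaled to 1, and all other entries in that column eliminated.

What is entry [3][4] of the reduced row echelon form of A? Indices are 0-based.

pivot(0,0)=4: scale R0 → (1, 3, 2, 2, 4)
  clear (1,0): R1 −= (4)R0 → (0, 4, 1, 2, 1)
  clear (2,0): R2 −= (5)R0 → (0, 4, 3, 5, 1)
  clear (3,0): R3 −= (5)R0 → (0, 3, 6, 0, 1)
pivot(1,1)=4: scale R1 → (0, 1, 2, 4, 2)
  clear (0,1): R0 −= (3)R1 → (1, 0, 3, 4, 5)
  clear (2,1): R2 −= (4)R1 → (0, 0, 2, 3, 0)
  clear (3,1): R3 −= (3)R1 → (0, 0, 0, 2, 2)
pivot(2,2)=2: scale R2 → (0, 0, 1, 5, 0)
  clear (0,2): R0 −= (3)R2 → (1, 0, 0, 3, 5)
  clear (1,2): R1 −= (2)R2 → (0, 1, 0, 1, 2)
pivot(3,3)=2: scale R3 → (0, 0, 0, 1, 1)
  clear (0,3): R0 −= (3)R3 → (1, 0, 0, 0, 2)
  clear (1,3): R1 −= (1)R3 → (0, 1, 0, 0, 1)
  clear (2,3): R2 −= (5)R3 → (0, 0, 1, 0, 2)

M[3][4] = 1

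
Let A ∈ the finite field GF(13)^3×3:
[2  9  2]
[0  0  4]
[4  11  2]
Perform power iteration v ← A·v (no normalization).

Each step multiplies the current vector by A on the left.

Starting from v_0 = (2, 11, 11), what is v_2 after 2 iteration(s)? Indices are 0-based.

v_0 = (2, 11, 11).
v_1 = A·v_0 = (8, 5, 8).
v_2 = A·v_1 = (12, 6, 12).

v_2 = (12, 6, 12)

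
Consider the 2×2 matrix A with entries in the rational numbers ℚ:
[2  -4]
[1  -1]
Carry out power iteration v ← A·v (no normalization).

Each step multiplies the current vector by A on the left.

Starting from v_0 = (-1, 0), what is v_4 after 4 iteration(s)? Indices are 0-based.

v_0 = (-1, 0).
v_1 = A·v_0 = (-2, -1).
v_2 = A·v_1 = (0, -1).
v_3 = A·v_2 = (4, 1).
v_4 = A·v_3 = (4, 3).

v_4 = (4, 3)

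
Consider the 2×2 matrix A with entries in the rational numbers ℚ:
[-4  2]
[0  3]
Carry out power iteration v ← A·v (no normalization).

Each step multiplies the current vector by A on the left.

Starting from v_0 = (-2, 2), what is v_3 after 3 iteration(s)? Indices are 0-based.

v_0 = (-2, 2).
v_1 = A·v_0 = (12, 6).
v_2 = A·v_1 = (-36, 18).
v_3 = A·v_2 = (180, 54).

v_3 = (180, 54)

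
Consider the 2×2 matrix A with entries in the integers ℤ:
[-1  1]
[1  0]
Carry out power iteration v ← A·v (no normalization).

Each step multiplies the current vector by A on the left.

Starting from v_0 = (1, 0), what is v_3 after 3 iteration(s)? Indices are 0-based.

v_0 = (1, 0).
v_1 = A·v_0 = (-1, 1).
v_2 = A·v_1 = (2, -1).
v_3 = A·v_2 = (-3, 2).

v_3 = (-3, 2)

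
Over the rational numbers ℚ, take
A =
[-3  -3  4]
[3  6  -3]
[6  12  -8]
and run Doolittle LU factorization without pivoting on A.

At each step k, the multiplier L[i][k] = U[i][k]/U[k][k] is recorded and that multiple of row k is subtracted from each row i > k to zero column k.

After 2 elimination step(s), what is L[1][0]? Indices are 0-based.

L[1][0] = -1

[col 0] pivot -3
  R1 -= -1*R0 → (0, 3, 1)  (L[1][0] := -1)
  R2 -= -2*R0 → (0, 6, 0)  (L[2][0] := -2)
[col 1] pivot 3
  R2 -= 2*R1 → (0, 0, -2)  (L[2][1] := 2)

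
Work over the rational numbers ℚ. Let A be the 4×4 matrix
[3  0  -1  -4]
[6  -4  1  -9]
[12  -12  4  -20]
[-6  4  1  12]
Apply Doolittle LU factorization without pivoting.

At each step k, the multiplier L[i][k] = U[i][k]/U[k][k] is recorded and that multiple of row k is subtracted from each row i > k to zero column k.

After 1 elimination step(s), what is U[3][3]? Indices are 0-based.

Step 1: pivot at (0,0) is 3.
  row1 ← row1 − (2)·row0  ⇒  L[1][0]=2, U row1=(0, -4, 3, -1)
  row2 ← row2 − (4)·row0  ⇒  L[2][0]=4, U row2=(0, -12, 8, -4)
  row3 ← row3 − (-2)·row0  ⇒  L[3][0]=-2, U row3=(0, 4, -1, 4)

U[3][3] = 4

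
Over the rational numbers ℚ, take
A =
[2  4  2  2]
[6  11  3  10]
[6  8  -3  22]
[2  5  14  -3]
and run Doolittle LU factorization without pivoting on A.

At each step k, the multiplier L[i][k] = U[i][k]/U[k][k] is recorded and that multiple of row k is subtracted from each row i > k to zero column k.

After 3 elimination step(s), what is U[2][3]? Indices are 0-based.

U[2][3] = 0

[col 0] pivot 2
  R1 -= 3*R0 → (0, -1, -3, 4)  (L[1][0] := 3)
  R2 -= 3*R0 → (0, -4, -9, 16)  (L[2][0] := 3)
  R3 -= 1*R0 → (0, 1, 12, -5)  (L[3][0] := 1)
[col 1] pivot -1
  R2 -= 4*R1 → (0, 0, 3, 0)  (L[2][1] := 4)
  R3 -= -1*R1 → (0, 0, 9, -1)  (L[3][1] := -1)
[col 2] pivot 3
  R3 -= 3*R2 → (0, 0, 0, -1)  (L[3][2] := 3)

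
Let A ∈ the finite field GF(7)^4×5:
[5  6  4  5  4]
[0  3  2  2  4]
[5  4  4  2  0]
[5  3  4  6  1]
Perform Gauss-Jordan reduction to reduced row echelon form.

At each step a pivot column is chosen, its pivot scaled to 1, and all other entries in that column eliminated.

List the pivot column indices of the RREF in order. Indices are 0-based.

pivot(0,0)=5: scale R0 → (1, 4, 5, 1, 5)
  clear (2,0): R2 −= (5)R0 → (0, 5, 0, 4, 3)
  clear (3,0): R3 −= (5)R0 → (0, 4, 0, 1, 4)
pivot(1,1)=3: scale R1 → (0, 1, 3, 3, 6)
  clear (0,1): R0 −= (4)R1 → (1, 0, 0, 3, 2)
  clear (2,1): R2 −= (5)R1 → (0, 0, 6, 3, 1)
  clear (3,1): R3 −= (4)R1 → (0, 0, 2, 3, 1)
pivot(2,2)=6: scale R2 → (0, 0, 1, 4, 6)
  clear (1,2): R1 −= (3)R2 → (0, 1, 0, 5, 2)
  clear (3,2): R3 −= (2)R2 → (0, 0, 0, 2, 3)
pivot(3,3)=2: scale R3 → (0, 0, 0, 1, 5)
  clear (0,3): R0 −= (3)R3 → (1, 0, 0, 0, 1)
  clear (1,3): R1 −= (5)R3 → (0, 1, 0, 0, 5)
  clear (2,3): R2 −= (4)R3 → (0, 0, 1, 0, 0)

pivot columns: 0, 1, 2, 3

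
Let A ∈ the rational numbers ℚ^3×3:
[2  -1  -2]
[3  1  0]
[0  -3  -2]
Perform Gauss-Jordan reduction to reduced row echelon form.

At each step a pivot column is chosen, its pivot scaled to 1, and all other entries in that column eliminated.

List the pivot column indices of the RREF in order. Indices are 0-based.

pivot columns: 0, 1, 2

pivot(0,0)=2: scale R0 → (1, -1/2, -1)
  clear (1,0): R1 −= (3)R0 → (0, 5/2, 3)
pivot(1,1)=5/2: scale R1 → (0, 1, 6/5)
  clear (0,1): R0 −= (-1/2)R1 → (1, 0, -2/5)
  clear (2,1): R2 −= (-3)R1 → (0, 0, 8/5)
pivot(2,2)=8/5: scale R2 → (0, 0, 1)
  clear (0,2): R0 −= (-2/5)R2 → (1, 0, 0)
  clear (1,2): R1 −= (6/5)R2 → (0, 1, 0)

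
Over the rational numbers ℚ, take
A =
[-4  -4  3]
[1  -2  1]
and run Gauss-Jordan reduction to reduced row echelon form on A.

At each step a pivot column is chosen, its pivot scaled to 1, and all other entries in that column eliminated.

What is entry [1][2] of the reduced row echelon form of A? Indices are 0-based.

[1] R0 /= -4  ⇒  (1, 1, -3/4)
     R1 -= 1·R0  ⇒  (0, -3, 7/4)
[2] R1 /= -3  ⇒  (0, 1, -7/12)
     R0 -= 1·R1  ⇒  (1, 0, -1/6)

M[1][2] = -7/12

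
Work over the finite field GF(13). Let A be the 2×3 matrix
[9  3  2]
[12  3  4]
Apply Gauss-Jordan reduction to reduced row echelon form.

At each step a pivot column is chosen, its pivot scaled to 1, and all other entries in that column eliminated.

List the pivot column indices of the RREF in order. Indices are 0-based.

pivot columns: 0, 1

step 1: normalize row 0 (÷9) = (1, 9, 6)
  row 1: subtract 12×row0 = (0, 12, 10)
step 2: normalize row 1 (÷12) = (0, 1, 3)
  row 0: subtract 9×row1 = (1, 0, 5)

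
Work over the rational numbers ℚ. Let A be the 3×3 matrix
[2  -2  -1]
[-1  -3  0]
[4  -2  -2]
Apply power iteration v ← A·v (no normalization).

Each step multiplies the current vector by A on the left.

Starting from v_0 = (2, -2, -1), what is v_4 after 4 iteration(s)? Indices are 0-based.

v_0 = (2, -2, -1).
v_1 = A·v_0 = (9, 4, 14).
v_2 = A·v_1 = (-4, -21, 0).
v_3 = A·v_2 = (34, 67, 26).
v_4 = A·v_3 = (-92, -235, -50).

v_4 = (-92, -235, -50)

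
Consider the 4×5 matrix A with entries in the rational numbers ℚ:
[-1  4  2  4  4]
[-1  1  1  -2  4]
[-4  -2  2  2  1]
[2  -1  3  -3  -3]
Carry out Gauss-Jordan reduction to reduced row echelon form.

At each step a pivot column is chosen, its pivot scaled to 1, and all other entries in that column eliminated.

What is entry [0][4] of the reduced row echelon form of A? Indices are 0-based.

M[0][4] = -221/154

step 1: normalize row 0 (÷-1) = (1, -4, -2, -4, -4)
  row 1: subtract -1×row0 = (0, -3, -1, -6, 0)
  row 2: subtract -4×row0 = (0, -18, -6, -14, -15)
  row 3: subtract 2×row0 = (0, 7, 7, 5, 5)
step 2: normalize row 1 (÷-3) = (0, 1, 1/3, 2, 0)
  row 0: subtract -4×row1 = (1, 0, -2/3, 4, -4)
  row 2: subtract -18×row1 = (0, 0, 0, 22, -15)
  row 3: subtract 7×row1 = (0, 0, 14/3, -9, 5)
step 3: exchange rows 2,3
step 3: normalize row 2 (÷14/3) = (0, 0, 1, -27/14, 15/14)
  row 0: subtract -2/3×row2 = (1, 0, 0, 19/7, -23/7)
  row 1: subtract 1/3×row2 = (0, 1, 0, 37/14, -5/14)
step 4: normalize row 3 (÷22) = (0, 0, 0, 1, -15/22)
  row 0: subtract 19/7×row3 = (1, 0, 0, 0, -221/154)
  row 1: subtract 37/14×row3 = (0, 1, 0, 0, 445/308)
  row 2: subtract -27/14×row3 = (0, 0, 1, 0, -75/308)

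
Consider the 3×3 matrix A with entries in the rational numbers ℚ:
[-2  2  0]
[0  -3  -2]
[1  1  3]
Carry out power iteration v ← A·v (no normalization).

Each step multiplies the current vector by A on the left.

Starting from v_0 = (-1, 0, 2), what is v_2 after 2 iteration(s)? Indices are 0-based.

v_2 = (-12, 2, 13)

v_0 = (-1, 0, 2).
v_1 = A·v_0 = (2, -4, 5).
v_2 = A·v_1 = (-12, 2, 13).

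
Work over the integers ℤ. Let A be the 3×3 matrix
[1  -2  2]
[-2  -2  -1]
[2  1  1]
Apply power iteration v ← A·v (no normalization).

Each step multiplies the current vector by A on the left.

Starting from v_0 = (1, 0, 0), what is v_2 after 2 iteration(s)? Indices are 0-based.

v_0 = (1, 0, 0).
v_1 = A·v_0 = (1, -2, 2).
v_2 = A·v_1 = (9, 0, 2).

v_2 = (9, 0, 2)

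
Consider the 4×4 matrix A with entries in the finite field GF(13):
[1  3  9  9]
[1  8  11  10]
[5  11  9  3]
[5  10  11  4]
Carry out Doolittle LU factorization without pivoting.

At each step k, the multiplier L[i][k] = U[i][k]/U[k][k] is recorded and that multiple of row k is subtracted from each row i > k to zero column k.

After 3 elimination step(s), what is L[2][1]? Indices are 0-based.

Step 1: pivot at (0,0) is 1.
  row1 ← row1 − (1)·row0  ⇒  L[1][0]=1, U row1=(0, 5, 2, 1)
  row2 ← row2 − (5)·row0  ⇒  L[2][0]=5, U row2=(0, 9, 3, 10)
  row3 ← row3 − (5)·row0  ⇒  L[3][0]=5, U row3=(0, 8, 5, 11)
Step 2: pivot at (1,1) is 5.
  row2 ← row2 − (7)·row1  ⇒  L[2][1]=7, U row2=(0, 0, 2, 3)
  row3 ← row3 − (12)·row1  ⇒  L[3][1]=12, U row3=(0, 0, 7, 12)
Step 3: pivot at (2,2) is 2.
  row3 ← row3 − (10)·row2  ⇒  L[3][2]=10, U row3=(0, 0, 0, 8)

L[2][1] = 7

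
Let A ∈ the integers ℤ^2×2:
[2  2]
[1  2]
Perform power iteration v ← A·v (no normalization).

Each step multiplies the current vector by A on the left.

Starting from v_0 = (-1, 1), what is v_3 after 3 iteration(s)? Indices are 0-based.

v_3 = (8, 6)

v_0 = (-1, 1).
v_1 = A·v_0 = (0, 1).
v_2 = A·v_1 = (2, 2).
v_3 = A·v_2 = (8, 6).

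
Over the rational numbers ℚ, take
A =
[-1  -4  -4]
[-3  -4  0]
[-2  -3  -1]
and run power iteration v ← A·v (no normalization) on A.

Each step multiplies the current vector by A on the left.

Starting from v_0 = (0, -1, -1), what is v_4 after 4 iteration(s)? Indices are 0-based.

v_0 = (0, -1, -1).
v_1 = A·v_0 = (8, 4, 4).
v_2 = A·v_1 = (-40, -40, -32).
v_3 = A·v_2 = (328, 280, 232).
v_4 = A·v_3 = (-2376, -2104, -1728).

v_4 = (-2376, -2104, -1728)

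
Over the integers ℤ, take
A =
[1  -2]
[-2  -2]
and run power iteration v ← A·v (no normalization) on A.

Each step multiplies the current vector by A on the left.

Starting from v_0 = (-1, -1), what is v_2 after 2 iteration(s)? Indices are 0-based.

v_0 = (-1, -1).
v_1 = A·v_0 = (1, 4).
v_2 = A·v_1 = (-7, -10).

v_2 = (-7, -10)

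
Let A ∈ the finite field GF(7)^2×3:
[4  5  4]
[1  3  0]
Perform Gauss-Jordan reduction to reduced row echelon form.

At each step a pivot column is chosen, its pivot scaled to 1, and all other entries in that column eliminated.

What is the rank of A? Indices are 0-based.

rank = 2

pivot(0,0)=4: scale R0 → (1, 3, 1)
  clear (1,0): R1 −= (1)R0 → (0, 0, 6)
col 1: no nonzero at/below row 1; advance.
pivot(1,2)=6: scale R1 → (0, 0, 1)
  clear (0,2): R0 −= (1)R1 → (1, 3, 0)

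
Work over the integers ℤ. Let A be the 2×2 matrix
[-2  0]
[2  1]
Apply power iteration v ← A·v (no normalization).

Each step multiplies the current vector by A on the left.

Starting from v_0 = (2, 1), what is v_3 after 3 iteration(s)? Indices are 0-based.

v_0 = (2, 1).
v_1 = A·v_0 = (-4, 5).
v_2 = A·v_1 = (8, -3).
v_3 = A·v_2 = (-16, 13).

v_3 = (-16, 13)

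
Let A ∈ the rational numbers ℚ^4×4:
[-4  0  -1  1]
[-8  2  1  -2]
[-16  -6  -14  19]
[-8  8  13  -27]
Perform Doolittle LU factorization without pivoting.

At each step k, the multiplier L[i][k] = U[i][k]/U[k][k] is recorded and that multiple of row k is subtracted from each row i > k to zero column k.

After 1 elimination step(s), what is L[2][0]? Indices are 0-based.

k=0: U[0][0]=-4
  eliminate (1,0): mult=2, new row 1: (0, 2, 3, -4); set L[1][0]=2
  eliminate (2,0): mult=4, new row 2: (0, -6, -10, 15); set L[2][0]=4
  eliminate (3,0): mult=2, new row 3: (0, 8, 15, -29); set L[3][0]=2

L[2][0] = 4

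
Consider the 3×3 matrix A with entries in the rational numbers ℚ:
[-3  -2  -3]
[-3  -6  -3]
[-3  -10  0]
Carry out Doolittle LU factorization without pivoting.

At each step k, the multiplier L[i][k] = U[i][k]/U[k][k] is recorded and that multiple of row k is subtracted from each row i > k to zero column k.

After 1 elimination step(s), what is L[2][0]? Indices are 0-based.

[col 0] pivot -3
  R1 -= 1*R0 → (0, -4, 0)  (L[1][0] := 1)
  R2 -= 1*R0 → (0, -8, 3)  (L[2][0] := 1)

L[2][0] = 1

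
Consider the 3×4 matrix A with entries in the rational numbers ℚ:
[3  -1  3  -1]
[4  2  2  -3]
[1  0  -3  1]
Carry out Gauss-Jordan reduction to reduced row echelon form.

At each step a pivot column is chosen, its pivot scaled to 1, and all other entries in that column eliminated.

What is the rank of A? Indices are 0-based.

rank = 3

step 1: normalize row 0 (÷3) = (1, -1/3, 1, -1/3)
  row 1: subtract 4×row0 = (0, 10/3, -2, -5/3)
  row 2: subtract 1×row0 = (0, 1/3, -4, 4/3)
step 2: normalize row 1 (÷10/3) = (0, 1, -3/5, -1/2)
  row 0: subtract -1/3×row1 = (1, 0, 4/5, -1/2)
  row 2: subtract 1/3×row1 = (0, 0, -19/5, 3/2)
step 3: normalize row 2 (÷-19/5) = (0, 0, 1, -15/38)
  row 0: subtract 4/5×row2 = (1, 0, 0, -7/38)
  row 1: subtract -3/5×row2 = (0, 1, 0, -14/19)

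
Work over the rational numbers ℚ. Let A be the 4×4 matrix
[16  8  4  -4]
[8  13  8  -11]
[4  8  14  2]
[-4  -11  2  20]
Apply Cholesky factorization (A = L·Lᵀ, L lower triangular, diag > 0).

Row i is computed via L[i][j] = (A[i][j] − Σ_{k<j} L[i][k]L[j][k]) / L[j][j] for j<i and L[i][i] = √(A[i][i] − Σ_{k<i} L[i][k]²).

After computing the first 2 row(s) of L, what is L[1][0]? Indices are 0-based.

L[1][0] = 2

Step 1: L[0][0] = √(16) = 4.
  L[1][0] = (8) / L[0][0] = 2.
Step 2: L[1][1] = √(9) = 3.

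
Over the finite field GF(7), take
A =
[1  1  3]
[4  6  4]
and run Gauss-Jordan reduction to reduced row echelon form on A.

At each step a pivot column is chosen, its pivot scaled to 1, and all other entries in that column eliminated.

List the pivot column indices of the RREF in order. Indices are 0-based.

pivot(0,0)=1: scale R0 → (1, 1, 3)
  clear (1,0): R1 −= (4)R0 → (0, 2, 6)
pivot(1,1)=2: scale R1 → (0, 1, 3)
  clear (0,1): R0 −= (1)R1 → (1, 0, 0)

pivot columns: 0, 1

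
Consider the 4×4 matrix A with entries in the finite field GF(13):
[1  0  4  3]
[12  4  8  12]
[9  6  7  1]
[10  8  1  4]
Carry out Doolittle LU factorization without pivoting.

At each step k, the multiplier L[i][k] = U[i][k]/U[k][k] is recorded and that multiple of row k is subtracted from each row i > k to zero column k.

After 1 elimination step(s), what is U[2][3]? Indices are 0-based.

U[2][3] = 0

Step 1: pivot at (0,0) is 1.
  row1 ← row1 − (12)·row0  ⇒  L[1][0]=12, U row1=(0, 4, 12, 2)
  row2 ← row2 − (9)·row0  ⇒  L[2][0]=9, U row2=(0, 6, 10, 0)
  row3 ← row3 − (10)·row0  ⇒  L[3][0]=10, U row3=(0, 8, 0, 0)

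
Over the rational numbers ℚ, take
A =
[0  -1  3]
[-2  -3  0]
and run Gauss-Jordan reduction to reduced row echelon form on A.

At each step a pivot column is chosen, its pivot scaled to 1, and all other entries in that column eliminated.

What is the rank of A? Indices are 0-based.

rank = 2

step 1: exchange rows 0,1
step 1: normalize row 0 (÷-2) = (1, 3/2, 0)
step 2: normalize row 1 (÷-1) = (0, 1, -3)
  row 0: subtract 3/2×row1 = (1, 0, 9/2)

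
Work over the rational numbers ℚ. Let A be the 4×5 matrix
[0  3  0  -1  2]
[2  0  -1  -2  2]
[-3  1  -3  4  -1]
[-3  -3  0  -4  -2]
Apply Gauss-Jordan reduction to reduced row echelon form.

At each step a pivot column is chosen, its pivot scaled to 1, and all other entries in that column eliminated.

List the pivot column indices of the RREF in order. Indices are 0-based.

pivot columns: 0, 1, 2, 3

pivot(0,0): swap R0↔R1
pivot(0,0)=2: scale R0 → (1, 0, -1/2, -1, 1)
  clear (2,0): R2 −= (-3)R0 → (0, 1, -9/2, 1, 2)
  clear (3,0): R3 −= (-3)R0 → (0, -3, -3/2, -7, 1)
pivot(1,1)=3: scale R1 → (0, 1, 0, -1/3, 2/3)
  clear (2,1): R2 −= (1)R1 → (0, 0, -9/2, 4/3, 4/3)
  clear (3,1): R3 −= (-3)R1 → (0, 0, -3/2, -8, 3)
pivot(2,2)=-9/2: scale R2 → (0, 0, 1, -8/27, -8/27)
  clear (0,2): R0 −= (-1/2)R2 → (1, 0, 0, -31/27, 23/27)
  clear (3,2): R3 −= (-3/2)R2 → (0, 0, 0, -76/9, 23/9)
pivot(3,3)=-76/9: scale R3 → (0, 0, 0, 1, -23/76)
  clear (0,3): R0 −= (-31/27)R3 → (1, 0, 0, 0, 115/228)
  clear (1,3): R1 −= (-1/3)R3 → (0, 1, 0, 0, 43/76)
  clear (2,3): R2 −= (-8/27)R3 → (0, 0, 1, 0, -22/57)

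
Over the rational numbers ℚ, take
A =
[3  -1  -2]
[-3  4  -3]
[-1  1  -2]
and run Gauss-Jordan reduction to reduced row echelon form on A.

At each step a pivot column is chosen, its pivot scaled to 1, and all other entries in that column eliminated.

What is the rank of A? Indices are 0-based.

step 1: normalize row 0 (÷3) = (1, -1/3, -2/3)
  row 1: subtract -3×row0 = (0, 3, -5)
  row 2: subtract -1×row0 = (0, 2/3, -8/3)
step 2: normalize row 1 (÷3) = (0, 1, -5/3)
  row 0: subtract -1/3×row1 = (1, 0, -11/9)
  row 2: subtract 2/3×row1 = (0, 0, -14/9)
step 3: normalize row 2 (÷-14/9) = (0, 0, 1)
  row 0: subtract -11/9×row2 = (1, 0, 0)
  row 1: subtract -5/3×row2 = (0, 1, 0)

rank = 3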